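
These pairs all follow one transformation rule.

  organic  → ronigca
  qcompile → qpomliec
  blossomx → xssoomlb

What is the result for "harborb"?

In each case the input is transformed by: sort the characters into reverse alphabetical order.
So "harborb" becomes "rrohbba".

rrohbba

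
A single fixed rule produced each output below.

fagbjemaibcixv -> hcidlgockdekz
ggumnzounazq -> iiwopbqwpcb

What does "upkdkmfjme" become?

Each output is the input with this applied: delete the last character, then shift every letter 2 places forward in the alphabet (wrapping around).
On "upkdkmfjme" that produces "wrmfmohlo".

wrmfmohlo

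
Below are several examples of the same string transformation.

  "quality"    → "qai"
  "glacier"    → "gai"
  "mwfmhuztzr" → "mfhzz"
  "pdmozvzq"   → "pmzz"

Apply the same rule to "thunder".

tud

In each case the input is transformed by: move the last character to the front, then keep every other character starting from the second (positions 2nd, 4th, 6th, ...).
On "thunder": the first step gives "rthunde", and the second then gives "tud".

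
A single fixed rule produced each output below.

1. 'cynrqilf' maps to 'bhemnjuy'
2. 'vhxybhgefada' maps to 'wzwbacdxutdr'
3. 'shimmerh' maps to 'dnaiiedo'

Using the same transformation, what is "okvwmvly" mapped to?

The transformation: shift every letter 4 places backward in the alphabet (wrapping around), then reverse the string.
"okvwmvly" → "kgrsirhu" → "uhrisrgk".
(Check on "vhxybhgefada": → "rdtuxdcabwzw" → "wzwbacdxutdr" ✓)

uhrisrgk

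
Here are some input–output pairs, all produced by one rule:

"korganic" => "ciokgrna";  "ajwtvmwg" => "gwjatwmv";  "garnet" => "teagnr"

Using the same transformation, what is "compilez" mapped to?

The pattern: swap each adjacent pair of characters (1↔2, 3↔4, ...), then move the last 2 characters to the front (rotate right by 2).
For "compilez", step one produces "ocpmlize"; step two turns that into "zeocpmli".

zeocpmli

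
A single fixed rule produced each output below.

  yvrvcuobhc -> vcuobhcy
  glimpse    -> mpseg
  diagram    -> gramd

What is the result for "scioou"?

oous

What's happening: move the first 3 characters to the end (rotate left by 3), then delete the last 2 characters.
On "scioou": the first step gives "oousci", and the second then gives "oous".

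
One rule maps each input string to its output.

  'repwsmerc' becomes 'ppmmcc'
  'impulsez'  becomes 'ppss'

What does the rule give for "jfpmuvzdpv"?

The rule is to keep one character in every 3, starting at position 3 (positions 3rd, 6th, 9th, ...), then double every character.
For "jfpmuvzdpv", step one produces "pvp"; step two turns that into "ppvvpp".
(Check on "repwsmerc": → "pmc" → "ppmmcc" ✓)

ppvvpp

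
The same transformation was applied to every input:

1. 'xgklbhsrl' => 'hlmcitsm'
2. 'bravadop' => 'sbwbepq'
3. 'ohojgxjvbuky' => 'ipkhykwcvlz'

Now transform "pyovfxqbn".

The pattern: delete the first character, then shift every letter 1 place forward in the alphabet (wrapping around).
Applying both steps to "pyovfxqbn": "yovfxqbn", then "zpwgyrco".
(Check on "ohojgxjvbuky": → "hojgxjvbuky" → "ipkhykwcvlz" ✓)

zpwgyrco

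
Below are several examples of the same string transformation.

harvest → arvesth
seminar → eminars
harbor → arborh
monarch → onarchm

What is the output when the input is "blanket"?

lanketb

Rule — move the first character to the end.
For "blanket" the result is "lanketb".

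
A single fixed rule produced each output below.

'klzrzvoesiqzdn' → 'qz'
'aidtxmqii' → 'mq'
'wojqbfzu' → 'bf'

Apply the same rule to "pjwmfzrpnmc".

pn

Each output is the input with this applied: move the last 2 characters to the front (rotate right by 2), then keep only the last 2 characters.
Working it through for "pjwmfzrpnmc": intermediate "mcpjwmfzrpn", final "pn".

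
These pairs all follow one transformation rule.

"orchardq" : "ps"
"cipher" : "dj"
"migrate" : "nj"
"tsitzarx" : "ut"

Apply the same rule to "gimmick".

hj

The rule is to shift every letter 1 place forward in the alphabet (wrapping around), then keep only the first 2 characters.
"gimmick" → "hj".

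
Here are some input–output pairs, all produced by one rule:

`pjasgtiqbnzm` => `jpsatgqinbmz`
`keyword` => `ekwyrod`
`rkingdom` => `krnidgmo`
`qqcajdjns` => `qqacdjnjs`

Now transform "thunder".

In each case the input is transformed by: swap each adjacent pair of characters (1↔2, 3↔4, ...).
So "thunder" becomes "htnuedr".

htnuedr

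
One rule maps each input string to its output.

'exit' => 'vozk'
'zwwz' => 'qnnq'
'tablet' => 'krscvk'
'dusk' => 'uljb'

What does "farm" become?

wrid

Rule — shift every letter 9 places backward in the alphabet (wrapping around).
Doing the same to "farm": "wrid".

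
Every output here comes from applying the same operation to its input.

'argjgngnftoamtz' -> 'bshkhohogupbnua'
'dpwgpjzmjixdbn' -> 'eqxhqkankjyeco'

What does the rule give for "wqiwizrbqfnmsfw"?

The pattern: shift every letter 1 place forward in the alphabet (wrapping around).
Applying that to "wqiwizrbqfnmsfw" gives "xrjxjascrgontgx".

xrjxjascrgontgx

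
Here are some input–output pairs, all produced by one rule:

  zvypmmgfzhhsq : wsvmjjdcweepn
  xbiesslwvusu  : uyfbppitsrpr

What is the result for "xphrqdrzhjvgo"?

The transformation: shift every letter 3 places backward in the alphabet (wrapping around).
So "xphrqdrzhjvgo" becomes "umeonaowegsdl".

umeonaowegsdl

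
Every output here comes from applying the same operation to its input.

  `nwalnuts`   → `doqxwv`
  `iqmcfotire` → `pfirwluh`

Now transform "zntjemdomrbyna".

Rule — shift every letter 3 places forward in the alphabet (wrapping around), then delete the first 2 characters.
On "zntjemdomrbyna": the first step gives "cqwmhpgrpuebqd", and the second then gives "wmhpgrpuebqd".

wmhpgrpuebqd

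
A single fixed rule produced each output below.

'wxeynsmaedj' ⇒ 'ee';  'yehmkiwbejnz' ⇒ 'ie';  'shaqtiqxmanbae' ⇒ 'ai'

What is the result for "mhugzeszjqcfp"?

The rule is to keep one character in every 3, starting at position 3 (positions 3rd, 6th, 9th, ...), then keep only the vowels.
On "mhugzeszjqcfp": the first step gives "uejf", and the second then gives "ue".

ue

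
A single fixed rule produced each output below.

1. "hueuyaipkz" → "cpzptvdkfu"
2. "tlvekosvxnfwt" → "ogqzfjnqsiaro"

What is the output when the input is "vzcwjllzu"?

In each case the input is transformed by: shift every letter 5 places backward in the alphabet (wrapping around).
Applying that to "vzcwjllzu" gives "quxreggup".

quxreggup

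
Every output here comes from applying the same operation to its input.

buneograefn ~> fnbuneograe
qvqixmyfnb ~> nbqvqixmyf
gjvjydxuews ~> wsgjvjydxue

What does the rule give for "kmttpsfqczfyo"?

yokmttpsfqczf

Each output is the input with this applied: move the last 2 characters to the front (rotate right by 2).
Applying that to "kmttpsfqczfyo" gives "yokmttpsfqczf".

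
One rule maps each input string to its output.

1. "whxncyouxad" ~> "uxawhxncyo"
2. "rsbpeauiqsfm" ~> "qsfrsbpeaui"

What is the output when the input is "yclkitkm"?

The transformation: delete the last character, then move the last 3 characters to the front (rotate right by 3).
Applying both steps to "yclkitkm": "yclkitk", then "itkyclk".
(Check on "rsbpeauiqsfm": → "rsbpeauiqsf" → "qsfrsbpeaui" ✓)

itkyclk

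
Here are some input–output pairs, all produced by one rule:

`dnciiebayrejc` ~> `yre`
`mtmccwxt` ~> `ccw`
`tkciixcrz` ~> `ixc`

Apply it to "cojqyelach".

ela

What's happening: move the last 2 characters to the front (rotate right by 2), then keep only the last 3 characters.
So "cojqyelach" becomes "ela".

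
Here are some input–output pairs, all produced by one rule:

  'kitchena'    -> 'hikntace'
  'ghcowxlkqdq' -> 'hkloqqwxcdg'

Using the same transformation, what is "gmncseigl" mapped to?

Rule — sort the characters into alphabetical order, then move the first 3 characters to the end (rotate left by 3).
Starting from "gmncseigl": after the first operation, "ceggilmns"; after the second, "gilmnsceg".

gilmnsceg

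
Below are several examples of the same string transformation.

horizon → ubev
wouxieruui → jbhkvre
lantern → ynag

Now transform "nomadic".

abzn

The transformation: delete the last 3 characters, then shift every letter 13 places forward in the alphabet (wrapping around) — i.e. ROT13.
Starting from "nomadic": after the first operation, "noma"; after the second, "abzn".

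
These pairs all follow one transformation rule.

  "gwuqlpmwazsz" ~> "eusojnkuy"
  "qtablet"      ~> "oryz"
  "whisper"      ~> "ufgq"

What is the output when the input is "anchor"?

What's happening: delete the last 3 characters, then shift every letter 2 places backward in the alphabet (wrapping around).
Applying both steps to "anchor": "anc", then "yla".

yla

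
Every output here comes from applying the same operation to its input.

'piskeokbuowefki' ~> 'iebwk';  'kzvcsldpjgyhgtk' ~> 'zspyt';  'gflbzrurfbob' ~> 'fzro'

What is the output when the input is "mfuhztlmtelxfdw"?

The pattern: keep one character in every 3, starting at position 2 (positions 2nd, 5th, 8th, ...).
For "mfuhztlmtelxfdw" the result is "fzmld".

fzmld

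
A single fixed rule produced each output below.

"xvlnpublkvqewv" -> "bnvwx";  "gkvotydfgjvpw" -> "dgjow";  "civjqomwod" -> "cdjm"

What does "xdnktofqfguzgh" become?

The transformation: keep one character in every 3, starting at position 1 (positions 1st, 4th, 7th, ...), then sort the characters into alphabetical order.
On "xdnktofqfguzgh": the first step gives "xkfgg", and the second then gives "fggkx".
(Check on "civjqomwod": → "cjmd" → "cdjm" ✓)

fggkx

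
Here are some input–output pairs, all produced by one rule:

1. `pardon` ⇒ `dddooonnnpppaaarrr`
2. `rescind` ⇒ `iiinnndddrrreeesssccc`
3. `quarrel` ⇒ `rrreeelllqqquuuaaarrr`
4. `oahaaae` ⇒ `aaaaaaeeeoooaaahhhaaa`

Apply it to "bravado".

Looking at the pairs, the operation is to move the last 3 characters to the front (rotate right by 3), then repeat every character 3 times.
Applying both steps to "bravado": "adobrav", then "aaadddooobbbrrraaavvv".

aaadddooobbbrrraaavvv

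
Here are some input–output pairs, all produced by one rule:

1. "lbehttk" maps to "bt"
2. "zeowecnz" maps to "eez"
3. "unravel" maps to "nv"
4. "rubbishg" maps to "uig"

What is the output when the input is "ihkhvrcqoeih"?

hvqi

Each output is the input with this applied: keep one character in every 3, starting at position 2 (positions 2nd, 5th, 8th, ...).
On "ihkhvrcqoeih" that produces "hvqi".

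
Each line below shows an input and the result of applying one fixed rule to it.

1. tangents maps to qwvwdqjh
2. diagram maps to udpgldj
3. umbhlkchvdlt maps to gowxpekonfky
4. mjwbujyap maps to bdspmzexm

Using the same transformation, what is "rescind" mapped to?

The pattern: move the last 3 characters to the front (rotate right by 3), then shift every letter 3 places forward in the alphabet (wrapping around).
For "rescind", step one produces "indresc"; step two turns that into "lqguhvf".

lqguhvf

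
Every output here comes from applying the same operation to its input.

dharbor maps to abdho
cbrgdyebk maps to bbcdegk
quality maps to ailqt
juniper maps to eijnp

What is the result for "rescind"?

The pattern: sort the characters into alphabetical order, then delete the last 2 characters.
"rescind" → "cdeinrs" → "cdein".

cdein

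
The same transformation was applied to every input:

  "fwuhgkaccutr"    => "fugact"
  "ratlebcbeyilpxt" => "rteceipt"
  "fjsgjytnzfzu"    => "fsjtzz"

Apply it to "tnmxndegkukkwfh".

tmnekkwh

Each output is the input with this applied: keep every other character starting from the first (positions 1st, 3rd, 5th, ...).
So "tnmxndegkukkwfh" becomes "tmnekkwh".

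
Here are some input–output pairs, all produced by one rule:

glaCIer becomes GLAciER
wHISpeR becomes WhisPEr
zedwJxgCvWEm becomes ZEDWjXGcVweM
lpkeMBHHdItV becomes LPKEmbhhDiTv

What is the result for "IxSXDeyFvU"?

Rule — flip the case of every letter.
Doing the same to "IxSXDeyFvU": "iXsxdEYfVu".

iXsxdEYfVu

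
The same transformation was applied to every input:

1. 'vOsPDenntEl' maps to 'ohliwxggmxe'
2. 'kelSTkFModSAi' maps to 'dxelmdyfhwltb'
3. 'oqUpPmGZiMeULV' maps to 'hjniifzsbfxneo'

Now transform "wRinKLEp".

In each case the input is transformed by: shift every letter 7 places backward in the alphabet (wrapping around), then convert every letter to lowercase.
Applying both steps to "wRinKLEp": "pKbgDEXi", then "pkbgdexi".
(Check on "kelSTkFModSAi": → "dxeLMdYFhwLTb" → "dxelmdyfhwltb" ✓)

pkbgdexi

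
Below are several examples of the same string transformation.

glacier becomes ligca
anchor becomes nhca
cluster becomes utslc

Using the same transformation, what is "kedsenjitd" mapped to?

snkjieed

The transformation: delete the last 2 characters, then sort the characters into reverse alphabetical order.
Applying both steps to "kedsenjitd": "kedsenji", then "snkjieed".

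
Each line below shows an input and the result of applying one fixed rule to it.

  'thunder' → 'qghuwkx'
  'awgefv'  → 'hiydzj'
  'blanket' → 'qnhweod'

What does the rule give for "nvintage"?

qwdjhqyl

In each case the input is transformed by: shift every letter 3 places forward in the alphabet (wrapping around), then move the first 3 characters to the end (rotate left by 3).
Doing the same to "nvintage": "qwdjhqyl".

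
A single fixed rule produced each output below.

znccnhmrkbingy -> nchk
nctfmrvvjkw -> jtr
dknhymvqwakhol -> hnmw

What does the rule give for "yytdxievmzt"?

The transformation: keep one character in every 3, starting at position 3 (positions 3rd, 6th, 9th, ...), then move the last character to the front.
"yytdxievmzt" → "tim" → "mti".

mti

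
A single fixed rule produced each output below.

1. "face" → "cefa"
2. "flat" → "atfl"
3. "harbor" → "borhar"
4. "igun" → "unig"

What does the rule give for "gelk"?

The pattern: swap the front and back halves of the string.
Doing the same to "gelk": "lkge".

lkge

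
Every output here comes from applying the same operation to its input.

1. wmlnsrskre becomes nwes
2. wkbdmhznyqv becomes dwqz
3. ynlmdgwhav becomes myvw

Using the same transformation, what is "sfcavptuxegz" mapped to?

What's happening: keep one character in every 3, starting at position 1 (positions 1st, 4th, 7th, ...), then swap each adjacent pair of characters (1↔2, 3↔4, ...).
"sfcavptuxegz" → "sate" → "aset".
(Check on "ynlmdgwhav": → "ymwv" → "myvw" ✓)

aset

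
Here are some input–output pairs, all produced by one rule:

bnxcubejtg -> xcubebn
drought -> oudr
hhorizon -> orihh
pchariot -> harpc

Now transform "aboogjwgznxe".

In each case the input is transformed by: delete the last 3 characters, then move the first 2 characters to the end (rotate left by 2).
Starting from "aboogjwgznxe": after the first operation, "aboogjwgz"; after the second, "oogjwgzab".

oogjwgzab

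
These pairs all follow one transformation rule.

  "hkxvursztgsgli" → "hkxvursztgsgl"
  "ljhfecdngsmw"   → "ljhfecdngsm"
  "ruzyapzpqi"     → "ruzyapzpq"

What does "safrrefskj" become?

Rule — delete the last character.
Doing the same to "safrrefskj": "safrrefsk".

safrrefsk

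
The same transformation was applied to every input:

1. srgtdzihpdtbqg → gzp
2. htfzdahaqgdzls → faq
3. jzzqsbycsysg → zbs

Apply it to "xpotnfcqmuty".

The pattern: keep one character in every 3, starting at position 3 (positions 3rd, 6th, 9th, ...), then delete the last character.
Working it through for "xpotnfcqmuty": intermediate "ofmy", final "ofm".

ofm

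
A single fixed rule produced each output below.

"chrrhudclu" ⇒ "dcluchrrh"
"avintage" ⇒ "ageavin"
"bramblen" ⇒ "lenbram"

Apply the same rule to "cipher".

ercip

The transformation: swap the front and back halves of the string, then delete the first character.
Starting from "cipher": after the first operation, "hercip"; after the second, "ercip".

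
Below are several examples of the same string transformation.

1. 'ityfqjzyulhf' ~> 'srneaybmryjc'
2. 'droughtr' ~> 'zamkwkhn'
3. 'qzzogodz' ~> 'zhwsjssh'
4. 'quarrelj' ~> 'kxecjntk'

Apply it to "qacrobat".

The pattern: shift every letter 7 places backward in the alphabet (wrapping around), then swap the front and back halves of the string.
For "qacrobat", step one produces "jtvkhutm"; step two turns that into "hutmjtvk".

hutmjtvk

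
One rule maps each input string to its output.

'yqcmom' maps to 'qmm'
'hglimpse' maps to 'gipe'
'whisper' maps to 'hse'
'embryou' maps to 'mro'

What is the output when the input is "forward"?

The pattern: keep every other character starting from the second (positions 2nd, 4th, 6th, ...).
Applying that to "forward" gives "owr".

owr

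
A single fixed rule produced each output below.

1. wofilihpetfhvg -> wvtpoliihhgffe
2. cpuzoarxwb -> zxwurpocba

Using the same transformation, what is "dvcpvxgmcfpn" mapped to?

xvvppnmgfdcc

The pattern: sort the characters into reverse alphabetical order.
Applying that to "dvcpvxgmcfpn" gives "xvvppnmgfdcc".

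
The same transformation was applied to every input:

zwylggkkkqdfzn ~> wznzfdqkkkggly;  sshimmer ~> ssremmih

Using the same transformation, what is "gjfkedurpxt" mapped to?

The pattern: move the first 2 characters to the end (rotate left by 2), then reverse the string.
Working it through for "gjfkedurpxt": intermediate "fkedurpxtgj", final "jgtxprudekf".

jgtxprudekf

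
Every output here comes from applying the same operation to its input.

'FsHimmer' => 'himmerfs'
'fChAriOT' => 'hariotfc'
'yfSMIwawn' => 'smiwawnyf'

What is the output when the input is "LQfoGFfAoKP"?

fogffaokplq

The transformation: move the first 2 characters to the end (rotate left by 2), then convert every letter to lowercase.
Doing the same to "LQfoGFfAoKP": "fogffaokplq".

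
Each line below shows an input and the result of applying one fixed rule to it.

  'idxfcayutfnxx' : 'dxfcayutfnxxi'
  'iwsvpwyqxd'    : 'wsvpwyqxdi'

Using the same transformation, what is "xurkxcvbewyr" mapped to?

urkxcvbewyrx

The transformation: move the first character to the end.
On "xurkxcvbewyr" that produces "urkxcvbewyrx".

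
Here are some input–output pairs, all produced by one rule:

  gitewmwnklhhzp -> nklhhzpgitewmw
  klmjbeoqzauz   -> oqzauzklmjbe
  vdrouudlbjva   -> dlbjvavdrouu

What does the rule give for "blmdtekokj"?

The rule is to swap the front and back halves of the string.
Doing the same to "blmdtekokj": "ekokjblmdt".

ekokjblmdt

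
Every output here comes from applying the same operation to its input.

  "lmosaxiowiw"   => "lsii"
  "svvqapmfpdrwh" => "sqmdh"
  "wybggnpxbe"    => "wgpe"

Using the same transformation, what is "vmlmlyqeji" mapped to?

vmqi

Looking at the pairs, the operation is to keep one character in every 3, starting at position 1 (positions 1st, 4th, 7th, ...).
So "vmlmlyqeji" becomes "vmqi".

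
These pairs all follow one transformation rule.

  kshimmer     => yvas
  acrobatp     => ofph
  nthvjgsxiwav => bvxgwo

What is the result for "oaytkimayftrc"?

cmyamhq

In each case the input is transformed by: shift every letter 12 places backward in the alphabet (wrapping around), then keep every other character starting from the first (positions 1st, 3rd, 5th, ...).
Starting from "oaytkimayftrc": after the first operation, "comhywaomthfq"; after the second, "cmyamhq".
(Check on "acrobatp": → "oqfcpohd" → "ofph" ✓)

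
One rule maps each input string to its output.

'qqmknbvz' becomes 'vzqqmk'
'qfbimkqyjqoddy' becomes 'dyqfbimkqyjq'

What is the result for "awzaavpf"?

The transformation: move the last 2 characters to the front (rotate right by 2), then delete the last 2 characters.
Applying both steps to "awzaavpf": "pfawzaav", then "pfawza".

pfawza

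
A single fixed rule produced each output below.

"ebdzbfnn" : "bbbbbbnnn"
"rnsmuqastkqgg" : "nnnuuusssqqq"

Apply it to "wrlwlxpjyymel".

rrrllljjjmmm

Rule — keep one character in every 3, starting at position 2 (positions 2nd, 5th, 8th, ...), then repeat every character 3 times.
Applying that to "wrlwlxpjyymel" gives "rrrllljjjmmm".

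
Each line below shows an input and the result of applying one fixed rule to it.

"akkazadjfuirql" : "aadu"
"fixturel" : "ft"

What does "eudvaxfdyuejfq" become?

evfu

The rule is to move the last 2 characters to the front (rotate right by 2), then keep one character in every 3, starting at position 3 (positions 3rd, 6th, 9th, ...).
"eudvaxfdyuejfq" → "fqeudvaxfdyuej" → "evfu".
(Check on "akkazadjfuirql": → "qlakkazadjfuir" → "aadu" ✓)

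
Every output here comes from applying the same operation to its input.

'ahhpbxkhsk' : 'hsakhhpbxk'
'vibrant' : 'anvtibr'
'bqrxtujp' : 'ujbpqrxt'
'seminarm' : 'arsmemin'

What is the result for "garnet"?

What's happening: swap the first and last characters, then move the last 3 characters to the front (rotate right by 3).
"garnet" → "tarneg" → "negtar".

negtar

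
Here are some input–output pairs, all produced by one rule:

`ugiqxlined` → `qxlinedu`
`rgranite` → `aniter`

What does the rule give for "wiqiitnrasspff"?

iitnrasspffw

The transformation: move the first 3 characters to the end (rotate left by 3), then delete the last 2 characters.
On "wiqiitnrasspff": the first step gives "iitnrasspffwiq", and the second then gives "iitnrasspffw".
(Check on "ugiqxlined": → "qxlinedugi" → "qxlinedu" ✓)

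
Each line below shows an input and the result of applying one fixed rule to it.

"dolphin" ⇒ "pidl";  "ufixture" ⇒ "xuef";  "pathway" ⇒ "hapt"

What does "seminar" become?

iasm

Rule — move the first 3 characters to the end (rotate left by 3), then keep every other character starting from the first (positions 1st, 3rd, 5th, ...).
"seminar" → "inarsem" → "iasm".
(Check on "ufixture": → "xtureufi" → "xuef" ✓)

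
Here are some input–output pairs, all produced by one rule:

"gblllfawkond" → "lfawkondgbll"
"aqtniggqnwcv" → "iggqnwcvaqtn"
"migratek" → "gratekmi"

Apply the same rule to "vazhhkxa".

Looking at the pairs, the operation is to move the last 2 characters to the front (rotate right by 2), then swap the front and back halves of the string.
For "vazhhkxa", step one produces "xavazhhk"; step two turns that into "zhhkxava".
(Check on "aqtniggqnwcv": → "cvaqtniggqnw" → "iggqnwcvaqtn" ✓)

zhhkxava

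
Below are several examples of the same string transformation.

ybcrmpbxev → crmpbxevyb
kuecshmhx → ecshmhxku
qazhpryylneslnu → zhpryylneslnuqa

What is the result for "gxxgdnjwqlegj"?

xgdnjwqlegjgx

Rule — move the first 2 characters to the end (rotate left by 2).
Applying that to "gxxgdnjwqlegj" gives "xgdnjwqlegjgx".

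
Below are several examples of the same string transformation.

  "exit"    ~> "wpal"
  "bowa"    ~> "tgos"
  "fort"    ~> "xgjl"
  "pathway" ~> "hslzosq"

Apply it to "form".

The pattern: shift every letter 8 places backward in the alphabet (wrapping around).
Applying that to "form" gives "xgje".

xgje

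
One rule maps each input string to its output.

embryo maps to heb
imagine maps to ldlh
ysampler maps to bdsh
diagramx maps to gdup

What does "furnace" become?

Rule — keep every other character starting from the first (positions 1st, 3rd, 5th, ...), then shift every letter 3 places forward in the alphabet (wrapping around).
On "furnace" that produces "iudh".

iudh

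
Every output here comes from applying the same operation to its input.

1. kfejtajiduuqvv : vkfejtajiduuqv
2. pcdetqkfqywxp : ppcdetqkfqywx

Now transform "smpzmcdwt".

tsmpzmcdw

The rule is to move the last character to the front.
So "smpzmcdwt" becomes "tsmpzmcdw".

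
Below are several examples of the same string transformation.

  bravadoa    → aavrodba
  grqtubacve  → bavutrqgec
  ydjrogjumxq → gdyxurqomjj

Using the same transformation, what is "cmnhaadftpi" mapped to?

aatpnmihfdc

The pattern: sort the characters into reverse alphabetical order, then move the last 2 characters to the front (rotate right by 2).
Applying both steps to "cmnhaadftpi": "tpnmihfdcaa", then "aatpnmihfdc".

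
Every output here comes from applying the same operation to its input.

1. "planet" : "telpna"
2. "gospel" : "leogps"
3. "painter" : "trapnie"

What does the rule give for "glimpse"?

Each output is the input with this applied: swap each adjacent pair of characters (1↔2, 3↔4, ...), then move the last 2 characters to the front (rotate right by 2).
Applying both steps to "glimpse": "lgmispe", then "pelgmis".

pelgmis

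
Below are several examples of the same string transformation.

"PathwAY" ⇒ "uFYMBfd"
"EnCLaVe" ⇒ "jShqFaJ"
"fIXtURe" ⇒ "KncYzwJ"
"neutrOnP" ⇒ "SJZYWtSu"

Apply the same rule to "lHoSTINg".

QmTxynsL

In each case the input is transformed by: shift every letter 5 places forward in the alphabet (wrapping around), then flip the case of every letter.
So "lHoSTINg" becomes "QmTxynsL".
(Check on "EnCLaVe": → "JsHQfAj" → "jShqFaJ" ✓)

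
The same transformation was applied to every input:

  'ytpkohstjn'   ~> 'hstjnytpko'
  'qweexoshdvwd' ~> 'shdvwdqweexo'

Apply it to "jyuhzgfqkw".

gfqkwjyuhz

Each output is the input with this applied: swap the front and back halves of the string.
For "jyuhzgfqkw" the result is "gfqkwjyuhz".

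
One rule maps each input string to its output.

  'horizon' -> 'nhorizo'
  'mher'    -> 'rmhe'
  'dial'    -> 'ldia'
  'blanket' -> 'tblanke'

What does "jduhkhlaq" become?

In each case the input is transformed by: move the last character to the front.
On "jduhkhlaq" that produces "qjduhkhla".

qjduhkhla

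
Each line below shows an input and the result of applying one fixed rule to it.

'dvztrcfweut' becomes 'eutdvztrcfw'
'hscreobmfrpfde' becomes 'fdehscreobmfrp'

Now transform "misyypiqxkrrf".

The transformation: move the last 3 characters to the front (rotate right by 3).
On "misyypiqxkrrf" that produces "rrfmisyypiqxk".

rrfmisyypiqxk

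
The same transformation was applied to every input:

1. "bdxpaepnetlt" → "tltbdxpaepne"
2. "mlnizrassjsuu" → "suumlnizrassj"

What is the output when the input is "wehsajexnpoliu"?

Looking at the pairs, the operation is to move the last 3 characters to the front (rotate right by 3).
On "wehsajexnpoliu" that produces "liuwehsajexnpo".

liuwehsajexnpo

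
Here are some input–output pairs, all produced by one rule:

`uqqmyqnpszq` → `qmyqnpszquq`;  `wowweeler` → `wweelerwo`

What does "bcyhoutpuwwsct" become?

What's happening: move the first 2 characters to the end (rotate left by 2).
"bcyhoutpuwwsct" → "yhoutpuwwsctbc".

yhoutpuwwsctbc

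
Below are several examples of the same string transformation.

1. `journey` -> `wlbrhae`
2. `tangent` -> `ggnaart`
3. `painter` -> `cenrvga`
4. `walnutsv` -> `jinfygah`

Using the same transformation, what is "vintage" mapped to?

Each output is the input with this applied: shift every letter 13 places forward in the alphabet (wrapping around) — i.e. ROT13, then take characters alternately from the front and the back (1st, last, 2nd, 2nd-last, ...).
On "vintage": the first step gives "ivagntr", and the second then gives "irvtang".

irvtang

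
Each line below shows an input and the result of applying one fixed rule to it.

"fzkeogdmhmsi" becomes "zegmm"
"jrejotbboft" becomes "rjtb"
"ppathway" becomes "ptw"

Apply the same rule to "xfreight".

feg

The rule is to keep every other character starting from the second (positions 2nd, 4th, 6th, ...), then delete the last character.
On "xfreight": the first step gives "fegt", and the second then gives "feg".
(Check on "jrejotbboft": → "rjtbf" → "rjtb" ✓)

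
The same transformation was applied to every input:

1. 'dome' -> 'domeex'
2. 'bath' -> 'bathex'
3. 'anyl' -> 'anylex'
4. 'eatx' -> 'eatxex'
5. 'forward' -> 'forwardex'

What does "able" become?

Looking at the pairs, the operation is to append "ex".
For "able" the result is "ableex".

ableex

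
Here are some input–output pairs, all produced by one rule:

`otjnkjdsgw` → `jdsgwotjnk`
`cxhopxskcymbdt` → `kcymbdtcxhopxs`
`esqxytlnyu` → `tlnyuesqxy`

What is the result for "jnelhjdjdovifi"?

The pattern: swap the front and back halves of the string.
On "jnelhjdjdovifi" that produces "jdovifijnelhjd".

jdovifijnelhjd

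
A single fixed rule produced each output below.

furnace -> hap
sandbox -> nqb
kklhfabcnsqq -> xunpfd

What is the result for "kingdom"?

vtb

The rule is to shift every letter 13 places forward in the alphabet (wrapping around) — i.e. ROT13, then keep every other character starting from the second (positions 2nd, 4th, 6th, ...).
"kingdom" → "xvatqbz" → "vtb".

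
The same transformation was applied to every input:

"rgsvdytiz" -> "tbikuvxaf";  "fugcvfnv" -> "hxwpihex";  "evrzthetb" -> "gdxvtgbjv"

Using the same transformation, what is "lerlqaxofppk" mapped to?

nmgrtrnhsqcz

Each output is the input with this applied: shift every letter 2 places forward in the alphabet (wrapping around), then take characters alternately from the front and the back (1st, last, 2nd, 2nd-last, ...).
For "lerlqaxofppk" the result is "nmgrtrnhsqcz".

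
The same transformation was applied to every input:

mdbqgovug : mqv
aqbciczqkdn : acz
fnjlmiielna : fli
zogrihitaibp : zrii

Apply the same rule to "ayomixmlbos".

What's happening: delete the last 2 characters, then keep one character in every 3, starting at position 1 (positions 1st, 4th, 7th, ...).
Working it through for "ayomixmlbos": intermediate "ayomixmlb", final "amm".

amm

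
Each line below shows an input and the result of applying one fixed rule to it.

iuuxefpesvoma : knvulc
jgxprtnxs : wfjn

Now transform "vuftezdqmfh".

The transformation: keep every other character starting from the second (positions 2nd, 4th, 6th, ...), then shift every letter 10 places backward in the alphabet (wrapping around).
For "vuftezdqmfh", step one produces "utzqf"; step two turns that into "kjpgv".

kjpgv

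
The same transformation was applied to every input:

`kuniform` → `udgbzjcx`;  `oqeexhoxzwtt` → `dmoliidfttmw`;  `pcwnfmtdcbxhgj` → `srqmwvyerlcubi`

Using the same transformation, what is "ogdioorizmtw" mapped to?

gxobildvsxdd

What's happening: shift every letter 11 places backward in the alphabet (wrapping around), then swap the front and back halves of the string.
On "ogdioorizmtw": the first step gives "dvsxddgxobil", and the second then gives "gxobildvsxdd".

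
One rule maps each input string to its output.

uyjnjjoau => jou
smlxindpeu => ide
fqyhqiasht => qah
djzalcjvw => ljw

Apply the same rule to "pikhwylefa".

The transformation: keep every other character starting from the first (positions 1st, 3rd, 5th, ...), then keep only the last 3 characters.
Applying that to "pikhwylefa" gives "wlf".

wlf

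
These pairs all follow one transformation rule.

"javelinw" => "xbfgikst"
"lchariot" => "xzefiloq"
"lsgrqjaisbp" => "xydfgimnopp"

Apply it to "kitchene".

zbbefhkq

The rule is to sort the characters into alphabetical order, then shift every letter 3 places backward in the alphabet (wrapping around).
Working it through for "kitchene": intermediate "ceehiknt", final "zbbefhkq".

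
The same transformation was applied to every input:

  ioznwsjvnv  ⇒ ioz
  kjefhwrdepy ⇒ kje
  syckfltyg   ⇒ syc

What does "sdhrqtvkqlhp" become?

sdh

Rule — keep only the first 3 characters.
"sdhrqtvkqlhp" → "sdh".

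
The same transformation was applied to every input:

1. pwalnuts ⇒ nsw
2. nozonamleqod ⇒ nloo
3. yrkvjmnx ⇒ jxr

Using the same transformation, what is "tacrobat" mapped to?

ota

The transformation: keep one character in every 3, starting at position 2 (positions 2nd, 5th, 8th, ...), then move the first character to the end.
"tacrobat" → "aot" → "ota".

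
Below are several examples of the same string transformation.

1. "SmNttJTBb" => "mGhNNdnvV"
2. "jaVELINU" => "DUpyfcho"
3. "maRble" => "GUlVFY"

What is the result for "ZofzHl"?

In each case the input is transformed by: shift every letter 6 places backward in the alphabet (wrapping around), then flip the case of every letter.
Starting from "ZofzHl": after the first operation, "TiztBf"; after the second, "tIZTbF".

tIZTbF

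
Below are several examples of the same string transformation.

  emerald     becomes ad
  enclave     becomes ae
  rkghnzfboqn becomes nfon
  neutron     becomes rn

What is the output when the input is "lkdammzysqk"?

The rule is to keep every other character starting from the first (positions 1st, 3rd, 5th, ...), then delete the first 2 characters.
"lkdammzysqk" → "ldmzsk" → "mzsk".

mzsk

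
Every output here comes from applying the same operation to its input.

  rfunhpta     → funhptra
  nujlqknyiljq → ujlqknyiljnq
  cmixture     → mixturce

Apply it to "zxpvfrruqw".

xpvfrruqzw

Looking at the pairs, the operation is to swap the first and last characters, then move the first character to the end.
"zxpvfrruqw" → "wxpvfrruqz" → "xpvfrruqzw".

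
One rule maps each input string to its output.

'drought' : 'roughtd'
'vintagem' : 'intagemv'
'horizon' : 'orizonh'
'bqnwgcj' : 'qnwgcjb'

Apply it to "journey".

ourneyj

The rule is to move the first character to the end.
On "journey" that produces "ourneyj".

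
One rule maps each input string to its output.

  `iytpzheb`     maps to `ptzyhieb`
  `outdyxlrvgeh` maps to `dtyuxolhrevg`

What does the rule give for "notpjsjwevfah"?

ptjosnjhwaefv

Rule — move the first 3 characters to the end (rotate left by 3), then take characters alternately from the front and the back (1st, last, 2nd, 2nd-last, ...).
Starting from "notpjsjwevfah": after the first operation, "pjsjwevfahnot"; after the second, "ptjosnjhwaefv".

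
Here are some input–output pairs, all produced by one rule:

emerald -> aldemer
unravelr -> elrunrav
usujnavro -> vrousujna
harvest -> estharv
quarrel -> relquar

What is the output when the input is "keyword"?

ordkeyw

In each case the input is transformed by: move the last 3 characters to the front (rotate right by 3).
"keyword" → "ordkeyw".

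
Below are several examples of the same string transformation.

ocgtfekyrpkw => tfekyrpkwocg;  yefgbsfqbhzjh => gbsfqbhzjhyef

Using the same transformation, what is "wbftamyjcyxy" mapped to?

What's happening: move the first 3 characters to the end (rotate left by 3).
On "wbftamyjcyxy" that produces "tamyjcyxywbf".

tamyjcyxywbf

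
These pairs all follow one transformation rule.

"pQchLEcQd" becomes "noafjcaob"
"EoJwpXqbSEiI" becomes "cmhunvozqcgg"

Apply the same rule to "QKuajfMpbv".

Looking at the pairs, the operation is to shift every letter 2 places backward in the alphabet (wrapping around), then convert every letter to lowercase.
Working it through for "QKuajfMpbv": intermediate "OIsyhdKnzt", final "oisyhdknzt".
(Check on "EoJwpXqbSEiI": → "CmHunVozQCgG" → "cmhunvozqcgg" ✓)

oisyhdknzt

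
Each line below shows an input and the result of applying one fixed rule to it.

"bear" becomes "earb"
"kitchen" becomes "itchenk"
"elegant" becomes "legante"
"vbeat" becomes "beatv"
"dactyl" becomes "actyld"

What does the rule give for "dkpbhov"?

The rule is to move the first character to the end.
For "dkpbhov" the result is "kpbhovd".

kpbhovd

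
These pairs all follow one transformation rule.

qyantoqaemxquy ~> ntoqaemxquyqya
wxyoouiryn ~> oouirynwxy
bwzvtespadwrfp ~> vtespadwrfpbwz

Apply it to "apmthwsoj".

thwsojapm

What's happening: move the first 3 characters to the end (rotate left by 3).
"apmthwsoj" → "thwsojapm".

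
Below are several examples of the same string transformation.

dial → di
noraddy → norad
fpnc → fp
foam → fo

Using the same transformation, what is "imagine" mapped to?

What's happening: delete the last 2 characters.
"imagine" → "imagi".

imagi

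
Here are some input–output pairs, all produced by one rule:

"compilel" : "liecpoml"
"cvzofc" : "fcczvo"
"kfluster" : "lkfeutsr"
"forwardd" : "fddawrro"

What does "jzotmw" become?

omjzwt

The transformation: sort the characters into reverse alphabetical order, then swap the front and back halves of the string.
For "jzotmw" the result is "omjzwt".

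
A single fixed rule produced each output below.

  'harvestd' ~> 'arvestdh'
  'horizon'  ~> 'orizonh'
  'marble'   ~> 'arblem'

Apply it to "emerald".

Rule — move the first character to the end.
So "emerald" becomes "meralde".

meralde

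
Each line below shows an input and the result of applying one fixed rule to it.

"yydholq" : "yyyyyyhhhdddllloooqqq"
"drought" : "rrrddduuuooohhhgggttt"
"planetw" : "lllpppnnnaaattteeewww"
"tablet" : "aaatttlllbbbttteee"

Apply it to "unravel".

nnnuuuaaarrreeevvvlll

In each case the input is transformed by: swap each adjacent pair of characters (1↔2, 3↔4, ...), then repeat every character 3 times.
Starting from "unravel": after the first operation, "nuarevl"; after the second, "nnnuuuaaarrreeevvvlll".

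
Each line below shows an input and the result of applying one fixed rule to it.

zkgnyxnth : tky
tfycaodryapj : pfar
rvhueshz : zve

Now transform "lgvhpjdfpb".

fgp

In each case the input is transformed by: keep one character in every 3, starting at position 2 (positions 2nd, 5th, 8th, ...), then move the last character to the front.
Starting from "lgvhpjdfpb": after the first operation, "gpf"; after the second, "fgp".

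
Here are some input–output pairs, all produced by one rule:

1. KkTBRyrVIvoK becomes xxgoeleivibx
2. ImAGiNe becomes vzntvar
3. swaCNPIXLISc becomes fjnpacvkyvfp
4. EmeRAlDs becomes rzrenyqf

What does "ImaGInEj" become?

vzntvarw

Each output is the input with this applied: shift every letter 13 places forward in the alphabet (wrapping around) — i.e. ROT13, then convert every letter to lowercase.
Starting from "ImaGInEj": after the first operation, "VznTVaRw"; after the second, "vzntvarw".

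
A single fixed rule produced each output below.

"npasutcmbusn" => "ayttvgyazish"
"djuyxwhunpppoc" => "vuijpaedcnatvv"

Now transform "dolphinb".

othjurvn

The pattern: move the last 3 characters to the front (rotate right by 3), then shift every letter 6 places forward in the alphabet (wrapping around).
For "dolphinb", step one produces "inbdolph"; step two turns that into "othjurvn".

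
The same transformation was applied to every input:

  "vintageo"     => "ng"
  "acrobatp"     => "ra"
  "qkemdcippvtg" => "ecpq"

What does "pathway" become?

ta

The rule is to swap the first and last characters, then keep one character in every 3, starting at position 3 (positions 3rd, 6th, 9th, ...).
Applying both steps to "pathway": "yathwap", then "ta".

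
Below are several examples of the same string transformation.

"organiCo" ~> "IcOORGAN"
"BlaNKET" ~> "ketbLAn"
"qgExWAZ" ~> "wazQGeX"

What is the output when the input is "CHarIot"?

In each case the input is transformed by: flip the case of every letter, then move the last 3 characters to the front (rotate right by 3).
Applying both steps to "CHarIot": "chARiOT", then "iOTchAR".

iOTchAR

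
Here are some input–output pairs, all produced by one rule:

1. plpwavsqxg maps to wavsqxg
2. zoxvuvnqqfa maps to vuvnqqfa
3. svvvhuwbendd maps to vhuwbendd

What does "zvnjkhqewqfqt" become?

jkhqewqfqt

The transformation: delete the first 3 characters.
On "zvnjkhqewqfqt" that produces "jkhqewqfqt".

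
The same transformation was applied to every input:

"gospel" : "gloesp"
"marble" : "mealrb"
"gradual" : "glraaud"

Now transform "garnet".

gtaern

The transformation: take characters alternately from the front and the back (1st, last, 2nd, 2nd-last, ...).
Doing the same to "garnet": "gtaern".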